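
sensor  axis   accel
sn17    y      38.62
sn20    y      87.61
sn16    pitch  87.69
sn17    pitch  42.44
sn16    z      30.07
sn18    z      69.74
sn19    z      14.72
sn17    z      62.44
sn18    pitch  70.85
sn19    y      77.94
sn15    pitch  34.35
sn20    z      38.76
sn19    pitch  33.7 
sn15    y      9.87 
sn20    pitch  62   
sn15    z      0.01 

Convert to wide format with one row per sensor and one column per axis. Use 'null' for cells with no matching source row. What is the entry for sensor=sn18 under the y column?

null

No long-format row has sensor=sn18 and axis=y, so the cell is null.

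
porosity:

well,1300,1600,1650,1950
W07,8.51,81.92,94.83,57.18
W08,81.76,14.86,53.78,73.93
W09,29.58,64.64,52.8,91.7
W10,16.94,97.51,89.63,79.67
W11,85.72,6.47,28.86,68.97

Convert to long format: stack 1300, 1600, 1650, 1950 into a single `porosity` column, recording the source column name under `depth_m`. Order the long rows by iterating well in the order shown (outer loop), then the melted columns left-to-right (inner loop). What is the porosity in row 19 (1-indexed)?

20 rows total (5 × 4). Row 19: index ⌊(19-1)/4⌋ = 4 into well → W11; (19-1) mod 4 = 2 into the melted columns → 1650.
So row 19 is (W11, 1650, 28.86); porosity = 28.86.

28.86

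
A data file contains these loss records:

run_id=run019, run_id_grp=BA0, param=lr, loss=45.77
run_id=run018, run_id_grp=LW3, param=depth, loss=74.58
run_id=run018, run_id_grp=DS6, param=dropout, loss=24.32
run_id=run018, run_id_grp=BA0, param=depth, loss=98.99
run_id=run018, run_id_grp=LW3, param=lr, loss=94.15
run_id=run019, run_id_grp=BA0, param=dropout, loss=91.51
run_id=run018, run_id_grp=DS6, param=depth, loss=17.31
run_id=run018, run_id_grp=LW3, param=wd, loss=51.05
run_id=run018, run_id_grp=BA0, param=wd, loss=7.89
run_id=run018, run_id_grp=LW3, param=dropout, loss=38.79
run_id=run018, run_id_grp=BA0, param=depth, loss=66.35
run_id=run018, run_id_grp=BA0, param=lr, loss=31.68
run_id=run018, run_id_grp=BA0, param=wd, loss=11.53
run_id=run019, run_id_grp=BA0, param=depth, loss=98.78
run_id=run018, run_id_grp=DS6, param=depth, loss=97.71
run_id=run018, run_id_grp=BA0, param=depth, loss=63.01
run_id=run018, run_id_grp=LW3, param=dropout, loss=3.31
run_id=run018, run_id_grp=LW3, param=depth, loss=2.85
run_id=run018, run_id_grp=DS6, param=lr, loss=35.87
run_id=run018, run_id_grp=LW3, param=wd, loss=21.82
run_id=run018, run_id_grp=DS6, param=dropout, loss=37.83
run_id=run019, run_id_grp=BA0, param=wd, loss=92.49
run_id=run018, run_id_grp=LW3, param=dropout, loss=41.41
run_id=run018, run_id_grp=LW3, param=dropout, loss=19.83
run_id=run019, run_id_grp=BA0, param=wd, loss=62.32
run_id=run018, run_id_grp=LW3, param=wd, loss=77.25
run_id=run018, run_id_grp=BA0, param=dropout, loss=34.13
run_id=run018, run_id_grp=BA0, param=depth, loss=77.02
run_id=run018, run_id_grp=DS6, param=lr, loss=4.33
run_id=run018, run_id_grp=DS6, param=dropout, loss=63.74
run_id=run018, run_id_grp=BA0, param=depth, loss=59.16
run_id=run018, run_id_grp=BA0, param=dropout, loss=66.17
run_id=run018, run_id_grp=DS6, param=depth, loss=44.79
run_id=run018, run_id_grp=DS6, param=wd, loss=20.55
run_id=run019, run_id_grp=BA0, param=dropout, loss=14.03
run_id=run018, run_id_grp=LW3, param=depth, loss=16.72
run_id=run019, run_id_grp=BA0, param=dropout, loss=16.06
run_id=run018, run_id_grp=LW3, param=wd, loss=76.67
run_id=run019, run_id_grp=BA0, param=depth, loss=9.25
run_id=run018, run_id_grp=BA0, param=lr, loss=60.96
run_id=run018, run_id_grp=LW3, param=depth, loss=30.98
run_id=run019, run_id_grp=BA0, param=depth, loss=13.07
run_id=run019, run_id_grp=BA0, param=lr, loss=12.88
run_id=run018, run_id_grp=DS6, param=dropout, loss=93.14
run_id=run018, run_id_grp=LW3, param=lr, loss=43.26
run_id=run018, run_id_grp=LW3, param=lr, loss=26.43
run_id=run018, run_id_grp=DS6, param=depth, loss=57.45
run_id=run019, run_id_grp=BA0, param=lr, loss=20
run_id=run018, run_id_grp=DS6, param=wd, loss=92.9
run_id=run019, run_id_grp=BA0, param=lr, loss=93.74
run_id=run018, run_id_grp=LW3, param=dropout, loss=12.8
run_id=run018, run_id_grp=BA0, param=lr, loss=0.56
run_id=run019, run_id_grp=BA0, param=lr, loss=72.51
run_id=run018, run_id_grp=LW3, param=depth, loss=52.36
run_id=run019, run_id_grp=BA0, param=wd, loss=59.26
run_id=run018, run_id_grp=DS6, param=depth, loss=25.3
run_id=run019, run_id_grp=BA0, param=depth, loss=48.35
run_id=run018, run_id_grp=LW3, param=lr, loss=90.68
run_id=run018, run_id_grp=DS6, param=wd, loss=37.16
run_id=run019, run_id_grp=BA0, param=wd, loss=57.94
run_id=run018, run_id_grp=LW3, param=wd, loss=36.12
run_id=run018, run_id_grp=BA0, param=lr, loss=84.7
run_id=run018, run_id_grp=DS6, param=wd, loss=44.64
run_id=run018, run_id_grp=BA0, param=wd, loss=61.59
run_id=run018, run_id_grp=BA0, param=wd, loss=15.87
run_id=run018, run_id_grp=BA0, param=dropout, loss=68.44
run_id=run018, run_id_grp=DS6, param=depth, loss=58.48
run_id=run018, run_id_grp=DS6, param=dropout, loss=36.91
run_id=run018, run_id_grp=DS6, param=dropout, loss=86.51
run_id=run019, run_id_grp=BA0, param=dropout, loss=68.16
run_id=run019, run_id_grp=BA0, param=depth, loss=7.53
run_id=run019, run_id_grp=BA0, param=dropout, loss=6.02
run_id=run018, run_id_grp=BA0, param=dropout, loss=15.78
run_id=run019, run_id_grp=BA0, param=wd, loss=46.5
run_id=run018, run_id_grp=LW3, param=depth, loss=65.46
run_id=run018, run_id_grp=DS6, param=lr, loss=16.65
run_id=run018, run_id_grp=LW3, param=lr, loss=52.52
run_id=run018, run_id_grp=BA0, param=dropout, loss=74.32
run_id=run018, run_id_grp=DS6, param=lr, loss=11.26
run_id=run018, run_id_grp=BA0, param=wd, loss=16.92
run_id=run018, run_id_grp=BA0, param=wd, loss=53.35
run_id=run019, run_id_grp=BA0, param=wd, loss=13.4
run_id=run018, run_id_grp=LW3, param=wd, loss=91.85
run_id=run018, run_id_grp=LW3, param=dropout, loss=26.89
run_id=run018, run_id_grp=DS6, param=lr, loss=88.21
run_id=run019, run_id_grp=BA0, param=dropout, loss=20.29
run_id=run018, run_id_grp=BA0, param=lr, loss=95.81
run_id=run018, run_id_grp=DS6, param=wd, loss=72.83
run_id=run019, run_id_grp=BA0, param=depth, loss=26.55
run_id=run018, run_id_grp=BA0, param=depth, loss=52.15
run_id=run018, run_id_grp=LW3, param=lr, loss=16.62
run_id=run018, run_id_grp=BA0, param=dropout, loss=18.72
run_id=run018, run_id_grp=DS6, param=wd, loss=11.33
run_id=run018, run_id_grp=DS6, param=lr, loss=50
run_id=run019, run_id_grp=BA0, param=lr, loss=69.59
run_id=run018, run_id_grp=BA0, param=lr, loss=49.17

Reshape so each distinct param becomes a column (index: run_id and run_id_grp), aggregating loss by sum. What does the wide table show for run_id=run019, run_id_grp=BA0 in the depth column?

203.53

Rows with run_id=run019, run_id_grp=BA0 and param=depth: loss values are 98.78, 9.25, 13.07, 48.35, 7.53, 26.55.
98.78 + 9.25 + 13.07 + 48.35 + 7.53 + 26.55 = 203.53.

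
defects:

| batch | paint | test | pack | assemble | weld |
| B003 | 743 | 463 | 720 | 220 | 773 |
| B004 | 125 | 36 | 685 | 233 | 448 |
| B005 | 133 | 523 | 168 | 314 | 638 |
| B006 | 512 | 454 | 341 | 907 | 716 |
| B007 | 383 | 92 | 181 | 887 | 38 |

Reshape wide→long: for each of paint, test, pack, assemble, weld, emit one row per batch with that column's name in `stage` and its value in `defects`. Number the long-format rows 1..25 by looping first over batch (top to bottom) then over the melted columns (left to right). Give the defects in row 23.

181

25 rows total (5 × 5). Row 23: index ⌊(23-1)/5⌋ = 4 into batch → B007; (23-1) mod 5 = 2 into the melted columns → pack.
So row 23 is (B007, pack, 181); defects = 181.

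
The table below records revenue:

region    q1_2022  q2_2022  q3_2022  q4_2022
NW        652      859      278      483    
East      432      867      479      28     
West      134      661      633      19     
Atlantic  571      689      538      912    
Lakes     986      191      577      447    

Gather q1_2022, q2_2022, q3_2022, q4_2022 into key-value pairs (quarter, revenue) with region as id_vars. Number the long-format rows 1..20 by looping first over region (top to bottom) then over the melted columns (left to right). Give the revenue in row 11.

20 rows total (5 × 4). Row 11: index ⌊(11-1)/4⌋ = 2 into region → West; (11-1) mod 4 = 2 into the melted columns → q3_2022.
So row 11 is (West, q3_2022, 633); revenue = 633.

633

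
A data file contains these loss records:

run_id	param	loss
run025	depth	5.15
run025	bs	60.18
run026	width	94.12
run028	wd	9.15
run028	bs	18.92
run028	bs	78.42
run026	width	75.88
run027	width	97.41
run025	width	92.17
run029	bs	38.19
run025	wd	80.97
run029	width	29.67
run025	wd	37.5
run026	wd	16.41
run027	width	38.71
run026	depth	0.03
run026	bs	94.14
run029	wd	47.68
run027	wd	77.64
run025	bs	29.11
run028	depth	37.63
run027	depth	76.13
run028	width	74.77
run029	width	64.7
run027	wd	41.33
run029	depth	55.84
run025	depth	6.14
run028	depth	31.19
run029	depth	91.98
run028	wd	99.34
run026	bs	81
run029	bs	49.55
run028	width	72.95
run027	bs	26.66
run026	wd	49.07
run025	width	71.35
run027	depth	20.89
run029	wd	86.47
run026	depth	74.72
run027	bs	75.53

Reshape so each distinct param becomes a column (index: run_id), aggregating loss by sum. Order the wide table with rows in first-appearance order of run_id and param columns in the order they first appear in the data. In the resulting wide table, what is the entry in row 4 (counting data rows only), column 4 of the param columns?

118.97

With rows in first-appearance order of run_id, row 4 is run_id=run027. param columns in first-appearance order: depth, bs, width, wd; column 4 is wd.
Long rows with run_id=run027, param=wd: 77.64 + 41.33 = 118.97.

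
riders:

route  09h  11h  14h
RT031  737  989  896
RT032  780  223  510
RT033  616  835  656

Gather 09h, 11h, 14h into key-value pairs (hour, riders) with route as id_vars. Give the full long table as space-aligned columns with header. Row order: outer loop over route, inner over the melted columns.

Each (route, column) pair becomes one row: 3 × 3 = 9 rows.
For example, (RT031, 09h) → riders=737.

route  hour  riders
RT031  09h   737   
RT031  11h   989   
RT031  14h   896   
RT032  09h   780   
RT032  11h   223   
RT032  14h   510   
RT033  09h   616   
RT033  11h   835   
RT033  14h   656   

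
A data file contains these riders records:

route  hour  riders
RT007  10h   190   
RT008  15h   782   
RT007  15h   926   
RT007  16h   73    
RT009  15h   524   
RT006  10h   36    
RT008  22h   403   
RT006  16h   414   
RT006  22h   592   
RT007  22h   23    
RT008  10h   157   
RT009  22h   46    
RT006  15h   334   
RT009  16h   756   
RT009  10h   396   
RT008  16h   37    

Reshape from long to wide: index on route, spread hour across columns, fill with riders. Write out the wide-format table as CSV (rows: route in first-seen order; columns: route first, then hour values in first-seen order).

route,10h,15h,16h,22h
RT007,190,926,73,23
RT008,157,782,37,403
RT009,396,524,756,46
RT006,36,334,414,592

Columns: route plus the 4 distinct hour values (10h, 15h, 16h, 22h).
For example, row RT007 column 10h takes riders=190 from the long row (RT007, 10h).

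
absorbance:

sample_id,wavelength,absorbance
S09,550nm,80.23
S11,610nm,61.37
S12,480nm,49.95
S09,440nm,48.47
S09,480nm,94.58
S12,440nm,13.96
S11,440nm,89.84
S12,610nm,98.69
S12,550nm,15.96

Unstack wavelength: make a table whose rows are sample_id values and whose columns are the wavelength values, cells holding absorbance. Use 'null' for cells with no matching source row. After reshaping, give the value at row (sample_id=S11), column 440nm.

89.84

The long row with sample_id=S11, wavelength=440nm has absorbance=89.84.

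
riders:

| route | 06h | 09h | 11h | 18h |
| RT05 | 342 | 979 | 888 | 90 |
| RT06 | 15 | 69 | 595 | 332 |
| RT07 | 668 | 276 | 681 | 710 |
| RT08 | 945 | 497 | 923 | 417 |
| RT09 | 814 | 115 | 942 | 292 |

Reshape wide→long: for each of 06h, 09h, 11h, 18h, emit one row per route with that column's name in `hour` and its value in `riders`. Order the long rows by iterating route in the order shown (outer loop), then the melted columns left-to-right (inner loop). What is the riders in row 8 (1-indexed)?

332

20 rows total (5 × 4). Row 8: index ⌊(8-1)/4⌋ = 1 into route → RT06; (8-1) mod 4 = 3 into the melted columns → 18h.
So row 8 is (RT06, 18h, 332); riders = 332.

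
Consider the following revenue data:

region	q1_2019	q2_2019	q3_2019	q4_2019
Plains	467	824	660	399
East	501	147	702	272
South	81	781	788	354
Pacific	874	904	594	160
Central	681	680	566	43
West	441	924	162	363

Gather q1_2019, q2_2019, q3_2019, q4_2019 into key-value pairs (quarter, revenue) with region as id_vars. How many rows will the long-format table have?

24

6 region values × 4 melted columns = 24 rows.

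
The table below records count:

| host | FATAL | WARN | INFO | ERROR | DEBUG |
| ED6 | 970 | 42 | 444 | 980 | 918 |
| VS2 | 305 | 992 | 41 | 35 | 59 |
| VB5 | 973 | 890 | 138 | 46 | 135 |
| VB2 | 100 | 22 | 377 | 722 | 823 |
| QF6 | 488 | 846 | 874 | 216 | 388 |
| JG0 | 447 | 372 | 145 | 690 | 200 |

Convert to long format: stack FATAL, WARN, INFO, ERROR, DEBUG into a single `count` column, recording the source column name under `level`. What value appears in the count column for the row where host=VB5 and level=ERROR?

Unpivoting turns each (host, wide-column) pair into one long row.
The wide cell at row VB5, column ERROR holds 46, so the long row (VB5, ERROR) has count=46.

46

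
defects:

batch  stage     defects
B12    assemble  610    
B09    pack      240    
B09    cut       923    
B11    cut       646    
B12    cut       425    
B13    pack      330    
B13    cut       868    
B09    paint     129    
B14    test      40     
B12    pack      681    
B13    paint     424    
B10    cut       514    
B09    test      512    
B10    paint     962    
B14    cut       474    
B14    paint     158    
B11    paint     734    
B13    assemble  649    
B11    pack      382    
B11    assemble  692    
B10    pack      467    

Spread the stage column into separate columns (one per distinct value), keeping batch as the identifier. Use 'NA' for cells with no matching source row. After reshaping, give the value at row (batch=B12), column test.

NA

No long-format row has batch=B12 and stage=test, so the cell is NA.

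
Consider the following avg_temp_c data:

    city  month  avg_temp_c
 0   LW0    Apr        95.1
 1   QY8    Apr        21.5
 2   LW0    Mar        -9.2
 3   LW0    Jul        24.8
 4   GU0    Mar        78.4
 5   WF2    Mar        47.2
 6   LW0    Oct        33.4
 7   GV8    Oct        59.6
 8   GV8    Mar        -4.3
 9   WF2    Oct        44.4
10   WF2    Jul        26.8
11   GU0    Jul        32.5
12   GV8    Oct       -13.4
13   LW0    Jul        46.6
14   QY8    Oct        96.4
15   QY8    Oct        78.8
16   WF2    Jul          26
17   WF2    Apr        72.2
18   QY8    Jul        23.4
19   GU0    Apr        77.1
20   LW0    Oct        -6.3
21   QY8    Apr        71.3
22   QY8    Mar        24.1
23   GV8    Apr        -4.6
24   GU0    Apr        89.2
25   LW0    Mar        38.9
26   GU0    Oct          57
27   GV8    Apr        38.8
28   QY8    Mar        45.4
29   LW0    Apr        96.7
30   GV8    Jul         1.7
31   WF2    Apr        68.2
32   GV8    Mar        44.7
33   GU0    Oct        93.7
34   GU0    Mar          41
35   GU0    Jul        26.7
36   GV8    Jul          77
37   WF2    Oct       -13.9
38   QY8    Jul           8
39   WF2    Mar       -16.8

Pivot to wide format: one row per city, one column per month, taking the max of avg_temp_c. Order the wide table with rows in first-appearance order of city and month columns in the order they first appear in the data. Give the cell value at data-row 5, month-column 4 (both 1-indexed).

59.6

With rows in first-appearance order of city, row 5 is city=GV8. month columns in first-appearance order: Apr, Mar, Jul, Oct; column 4 is Oct.
Long rows with city=GV8, month=Oct: max(59.6, -13.4) = 59.6.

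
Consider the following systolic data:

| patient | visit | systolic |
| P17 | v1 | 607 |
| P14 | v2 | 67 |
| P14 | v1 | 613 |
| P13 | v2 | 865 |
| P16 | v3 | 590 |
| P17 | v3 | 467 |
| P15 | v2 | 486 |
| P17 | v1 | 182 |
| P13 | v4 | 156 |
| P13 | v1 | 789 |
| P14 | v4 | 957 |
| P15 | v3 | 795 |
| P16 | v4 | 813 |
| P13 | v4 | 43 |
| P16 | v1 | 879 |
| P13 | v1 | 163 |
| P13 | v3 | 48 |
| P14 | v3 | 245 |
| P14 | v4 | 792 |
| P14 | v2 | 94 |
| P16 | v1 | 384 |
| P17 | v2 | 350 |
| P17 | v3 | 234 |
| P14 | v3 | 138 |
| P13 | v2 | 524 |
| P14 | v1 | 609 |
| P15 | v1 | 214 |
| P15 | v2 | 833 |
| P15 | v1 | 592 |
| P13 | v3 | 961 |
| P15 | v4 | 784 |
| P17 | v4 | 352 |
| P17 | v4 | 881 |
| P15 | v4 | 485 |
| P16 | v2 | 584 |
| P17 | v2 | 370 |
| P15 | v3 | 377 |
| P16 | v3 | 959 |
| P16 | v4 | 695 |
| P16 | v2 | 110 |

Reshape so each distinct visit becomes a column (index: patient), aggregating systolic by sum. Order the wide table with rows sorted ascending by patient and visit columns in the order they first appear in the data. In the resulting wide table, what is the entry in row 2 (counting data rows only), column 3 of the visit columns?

383

With rows sorted ascending by patient, row 2 is patient=P14. visit columns in first-appearance order: v1, v2, v3, v4; column 3 is v3.
Long rows with patient=P14, visit=v3: 245 + 138 = 383.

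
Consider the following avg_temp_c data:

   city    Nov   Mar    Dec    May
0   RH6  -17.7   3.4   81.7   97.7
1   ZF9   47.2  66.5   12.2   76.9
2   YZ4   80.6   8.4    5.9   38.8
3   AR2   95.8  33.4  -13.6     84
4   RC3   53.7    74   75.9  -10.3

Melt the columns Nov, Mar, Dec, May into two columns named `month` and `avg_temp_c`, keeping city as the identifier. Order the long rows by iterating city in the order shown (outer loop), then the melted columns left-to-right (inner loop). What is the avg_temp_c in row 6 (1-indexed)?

66.5

20 rows total (5 × 4). Row 6: index ⌊(6-1)/4⌋ = 1 into city → ZF9; (6-1) mod 4 = 1 into the melted columns → Mar.
So row 6 is (ZF9, Mar, 66.5); avg_temp_c = 66.5.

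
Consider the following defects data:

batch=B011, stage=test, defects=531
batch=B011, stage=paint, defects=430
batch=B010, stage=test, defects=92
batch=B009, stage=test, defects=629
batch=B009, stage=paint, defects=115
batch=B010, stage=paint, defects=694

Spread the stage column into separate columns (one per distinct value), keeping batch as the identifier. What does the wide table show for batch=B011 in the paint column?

430

Wide layout: rows indexed by batch, columns are the 2 distinct stage values (test, paint).
Cell (batch=B011, stage=paint) draws from the long row where batch=B011 and stage=paint, which has defects=430.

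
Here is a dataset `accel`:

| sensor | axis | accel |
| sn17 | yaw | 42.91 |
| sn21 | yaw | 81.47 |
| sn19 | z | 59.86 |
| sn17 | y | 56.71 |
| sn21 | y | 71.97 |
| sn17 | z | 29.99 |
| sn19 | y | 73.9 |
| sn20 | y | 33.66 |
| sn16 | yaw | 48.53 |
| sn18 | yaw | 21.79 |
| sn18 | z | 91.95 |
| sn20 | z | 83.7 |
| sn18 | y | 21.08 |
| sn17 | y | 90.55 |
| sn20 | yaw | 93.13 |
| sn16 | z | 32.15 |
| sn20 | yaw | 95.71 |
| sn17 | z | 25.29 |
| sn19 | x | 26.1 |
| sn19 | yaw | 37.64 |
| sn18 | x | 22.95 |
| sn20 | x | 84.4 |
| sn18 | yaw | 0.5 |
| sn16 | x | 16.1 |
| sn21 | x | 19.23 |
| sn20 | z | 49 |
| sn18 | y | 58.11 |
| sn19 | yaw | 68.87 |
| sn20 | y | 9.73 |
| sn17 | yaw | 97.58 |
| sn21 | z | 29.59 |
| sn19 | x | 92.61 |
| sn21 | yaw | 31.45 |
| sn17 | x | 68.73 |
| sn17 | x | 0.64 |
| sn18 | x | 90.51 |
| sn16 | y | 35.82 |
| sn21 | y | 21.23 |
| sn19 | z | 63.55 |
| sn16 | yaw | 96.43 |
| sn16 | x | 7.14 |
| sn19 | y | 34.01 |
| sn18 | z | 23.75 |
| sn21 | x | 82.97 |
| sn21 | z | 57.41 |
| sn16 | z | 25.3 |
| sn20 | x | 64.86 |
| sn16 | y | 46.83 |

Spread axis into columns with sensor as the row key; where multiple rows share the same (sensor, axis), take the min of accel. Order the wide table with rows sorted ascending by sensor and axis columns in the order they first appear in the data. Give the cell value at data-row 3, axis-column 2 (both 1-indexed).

With rows sorted ascending by sensor, row 3 is sensor=sn18. axis columns in first-appearance order: yaw, z, y, x; column 2 is z.
Long rows with sensor=sn18, axis=z: min(91.95, 23.75) = 23.75.

23.75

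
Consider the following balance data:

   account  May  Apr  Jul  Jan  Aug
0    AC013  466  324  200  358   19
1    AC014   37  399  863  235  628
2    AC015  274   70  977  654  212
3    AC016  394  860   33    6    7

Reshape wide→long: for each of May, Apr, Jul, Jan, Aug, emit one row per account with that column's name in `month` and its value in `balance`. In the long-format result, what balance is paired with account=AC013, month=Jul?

200

Unpivoting turns each (account, wide-column) pair into one long row.
The wide cell at row AC013, column Jul holds 200, so the long row (AC013, Jul) has balance=200.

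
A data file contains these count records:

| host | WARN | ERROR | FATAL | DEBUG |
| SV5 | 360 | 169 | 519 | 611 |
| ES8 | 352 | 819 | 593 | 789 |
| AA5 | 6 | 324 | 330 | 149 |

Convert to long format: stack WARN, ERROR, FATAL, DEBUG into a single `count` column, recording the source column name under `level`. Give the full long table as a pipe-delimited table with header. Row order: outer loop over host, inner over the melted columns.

| host | level | count |
| SV5 | WARN | 360 |
| SV5 | ERROR | 169 |
| SV5 | FATAL | 519 |
| SV5 | DEBUG | 611 |
| ES8 | WARN | 352 |
| ES8 | ERROR | 819 |
| ES8 | FATAL | 593 |
| ES8 | DEBUG | 789 |
| AA5 | WARN | 6 |
| AA5 | ERROR | 324 |
| AA5 | FATAL | 330 |
| AA5 | DEBUG | 149 |

Each (host, column) pair becomes one row: 3 × 4 = 12 rows.
For example, (SV5, WARN) → count=360.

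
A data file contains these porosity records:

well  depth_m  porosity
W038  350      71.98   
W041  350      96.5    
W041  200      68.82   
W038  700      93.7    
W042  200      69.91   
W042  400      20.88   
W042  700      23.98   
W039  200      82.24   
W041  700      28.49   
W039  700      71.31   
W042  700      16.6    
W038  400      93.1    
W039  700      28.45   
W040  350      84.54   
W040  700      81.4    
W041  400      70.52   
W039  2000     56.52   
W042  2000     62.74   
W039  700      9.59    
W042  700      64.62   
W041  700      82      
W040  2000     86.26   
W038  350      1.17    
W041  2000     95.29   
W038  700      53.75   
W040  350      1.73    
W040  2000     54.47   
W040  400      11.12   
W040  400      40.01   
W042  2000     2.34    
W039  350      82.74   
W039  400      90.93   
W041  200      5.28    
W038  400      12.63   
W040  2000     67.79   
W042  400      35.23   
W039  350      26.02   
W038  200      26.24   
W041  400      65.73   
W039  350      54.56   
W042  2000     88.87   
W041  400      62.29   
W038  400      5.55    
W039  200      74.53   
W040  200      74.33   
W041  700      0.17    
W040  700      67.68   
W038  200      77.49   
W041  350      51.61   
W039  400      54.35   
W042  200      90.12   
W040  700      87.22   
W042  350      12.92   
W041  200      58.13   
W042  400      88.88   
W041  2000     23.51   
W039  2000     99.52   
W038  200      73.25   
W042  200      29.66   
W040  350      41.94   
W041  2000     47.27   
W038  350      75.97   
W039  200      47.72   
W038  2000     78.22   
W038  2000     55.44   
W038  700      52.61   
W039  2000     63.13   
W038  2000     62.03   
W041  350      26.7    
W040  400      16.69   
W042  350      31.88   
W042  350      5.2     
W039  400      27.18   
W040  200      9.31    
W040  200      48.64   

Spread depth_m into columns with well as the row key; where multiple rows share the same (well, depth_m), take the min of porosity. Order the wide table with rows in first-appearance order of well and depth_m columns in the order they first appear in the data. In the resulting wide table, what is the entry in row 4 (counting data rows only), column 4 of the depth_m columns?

27.18

With rows in first-appearance order of well, row 4 is well=W039. depth_m columns in first-appearance order: 350, 200, 700, 400, 2000; column 4 is 400.
Long rows with well=W039, depth_m=400: min(90.93, 54.35, 27.18) = 27.18.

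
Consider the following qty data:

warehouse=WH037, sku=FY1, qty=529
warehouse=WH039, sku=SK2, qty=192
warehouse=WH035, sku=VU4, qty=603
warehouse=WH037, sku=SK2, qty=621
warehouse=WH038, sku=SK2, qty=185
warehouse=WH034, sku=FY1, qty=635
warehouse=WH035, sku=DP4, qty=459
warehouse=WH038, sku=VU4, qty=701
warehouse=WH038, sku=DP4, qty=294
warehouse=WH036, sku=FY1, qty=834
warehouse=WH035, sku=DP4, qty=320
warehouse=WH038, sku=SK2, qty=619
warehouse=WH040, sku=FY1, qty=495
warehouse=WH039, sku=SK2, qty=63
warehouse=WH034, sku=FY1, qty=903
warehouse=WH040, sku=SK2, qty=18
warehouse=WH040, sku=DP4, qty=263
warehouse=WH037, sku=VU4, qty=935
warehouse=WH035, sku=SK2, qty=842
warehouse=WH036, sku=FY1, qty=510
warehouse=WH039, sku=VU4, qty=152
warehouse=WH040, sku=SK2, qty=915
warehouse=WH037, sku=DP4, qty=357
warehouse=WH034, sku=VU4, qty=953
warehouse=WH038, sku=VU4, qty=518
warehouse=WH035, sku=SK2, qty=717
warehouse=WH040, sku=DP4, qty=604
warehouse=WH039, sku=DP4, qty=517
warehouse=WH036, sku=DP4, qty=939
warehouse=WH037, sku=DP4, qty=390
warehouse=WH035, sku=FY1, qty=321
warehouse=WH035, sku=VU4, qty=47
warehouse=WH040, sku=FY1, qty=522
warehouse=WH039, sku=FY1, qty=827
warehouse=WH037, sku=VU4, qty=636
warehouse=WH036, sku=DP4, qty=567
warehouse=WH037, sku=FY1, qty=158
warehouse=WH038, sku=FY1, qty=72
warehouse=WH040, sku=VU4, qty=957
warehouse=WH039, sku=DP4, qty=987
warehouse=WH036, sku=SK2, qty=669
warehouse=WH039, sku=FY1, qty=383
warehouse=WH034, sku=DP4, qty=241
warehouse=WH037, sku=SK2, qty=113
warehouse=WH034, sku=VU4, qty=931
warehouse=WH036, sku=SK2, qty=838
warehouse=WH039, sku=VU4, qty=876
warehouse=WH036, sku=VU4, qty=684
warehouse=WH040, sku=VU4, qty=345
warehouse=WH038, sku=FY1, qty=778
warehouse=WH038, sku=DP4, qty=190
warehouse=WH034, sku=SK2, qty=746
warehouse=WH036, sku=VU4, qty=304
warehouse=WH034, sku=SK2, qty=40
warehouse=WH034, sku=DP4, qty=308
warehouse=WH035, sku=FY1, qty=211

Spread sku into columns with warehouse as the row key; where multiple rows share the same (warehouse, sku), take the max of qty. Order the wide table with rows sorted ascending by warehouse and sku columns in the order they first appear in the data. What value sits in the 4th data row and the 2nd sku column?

With rows sorted ascending by warehouse, row 4 is warehouse=WH037. sku columns in first-appearance order: FY1, SK2, VU4, DP4; column 2 is SK2.
Long rows with warehouse=WH037, sku=SK2: max(621, 113) = 621.

621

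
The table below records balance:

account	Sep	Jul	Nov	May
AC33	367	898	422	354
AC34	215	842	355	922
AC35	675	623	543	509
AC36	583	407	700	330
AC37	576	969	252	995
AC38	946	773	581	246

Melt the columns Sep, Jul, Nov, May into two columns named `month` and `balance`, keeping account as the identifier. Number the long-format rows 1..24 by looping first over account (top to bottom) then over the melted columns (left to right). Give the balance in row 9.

675

24 rows total (6 × 4). Row 9: index ⌊(9-1)/4⌋ = 2 into account → AC35; (9-1) mod 4 = 0 into the melted columns → Sep.
So row 9 is (AC35, Sep, 675); balance = 675.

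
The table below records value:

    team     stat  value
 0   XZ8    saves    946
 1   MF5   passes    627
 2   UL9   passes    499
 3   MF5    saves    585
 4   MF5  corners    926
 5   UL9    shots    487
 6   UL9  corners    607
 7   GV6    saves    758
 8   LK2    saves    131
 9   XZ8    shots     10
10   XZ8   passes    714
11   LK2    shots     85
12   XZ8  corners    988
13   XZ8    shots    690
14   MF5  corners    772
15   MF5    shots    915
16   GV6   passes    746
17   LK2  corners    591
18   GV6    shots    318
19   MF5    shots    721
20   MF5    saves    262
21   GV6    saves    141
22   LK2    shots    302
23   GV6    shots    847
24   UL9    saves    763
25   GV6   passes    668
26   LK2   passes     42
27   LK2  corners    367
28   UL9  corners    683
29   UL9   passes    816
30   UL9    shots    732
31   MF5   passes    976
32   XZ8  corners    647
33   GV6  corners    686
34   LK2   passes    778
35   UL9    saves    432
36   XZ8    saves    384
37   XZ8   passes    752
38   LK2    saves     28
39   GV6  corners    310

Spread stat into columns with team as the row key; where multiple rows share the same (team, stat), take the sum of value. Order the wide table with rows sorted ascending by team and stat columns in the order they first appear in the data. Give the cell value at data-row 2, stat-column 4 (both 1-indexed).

387

With rows sorted ascending by team, row 2 is team=LK2. stat columns in first-appearance order: saves, passes, corners, shots; column 4 is shots.
Long rows with team=LK2, stat=shots: 85 + 302 = 387.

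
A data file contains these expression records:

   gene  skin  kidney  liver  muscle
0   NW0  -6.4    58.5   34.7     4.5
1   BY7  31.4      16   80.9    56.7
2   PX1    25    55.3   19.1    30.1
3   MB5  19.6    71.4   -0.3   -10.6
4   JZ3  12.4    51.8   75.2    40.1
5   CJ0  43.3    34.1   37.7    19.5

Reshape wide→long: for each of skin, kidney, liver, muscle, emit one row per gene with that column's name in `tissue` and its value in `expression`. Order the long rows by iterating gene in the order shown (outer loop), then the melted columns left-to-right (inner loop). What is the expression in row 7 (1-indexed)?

80.9

24 rows total (6 × 4). Row 7: index ⌊(7-1)/4⌋ = 1 into gene → BY7; (7-1) mod 4 = 2 into the melted columns → liver.
So row 7 is (BY7, liver, 80.9); expression = 80.9.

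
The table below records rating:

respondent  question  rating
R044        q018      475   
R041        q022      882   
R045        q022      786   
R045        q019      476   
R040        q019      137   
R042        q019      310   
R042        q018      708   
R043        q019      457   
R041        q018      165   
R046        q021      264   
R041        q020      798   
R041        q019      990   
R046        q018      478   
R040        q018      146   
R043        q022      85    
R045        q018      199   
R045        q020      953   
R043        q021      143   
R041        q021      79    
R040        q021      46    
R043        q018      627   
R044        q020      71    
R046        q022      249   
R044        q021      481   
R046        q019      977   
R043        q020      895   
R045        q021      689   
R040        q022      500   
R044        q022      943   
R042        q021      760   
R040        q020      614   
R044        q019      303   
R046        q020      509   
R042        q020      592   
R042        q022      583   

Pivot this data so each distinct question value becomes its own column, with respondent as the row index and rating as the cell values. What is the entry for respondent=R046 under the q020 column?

509

Wide layout: rows indexed by respondent, columns are the 5 distinct question values (q018, q022, q019, q021, q020).
Cell (respondent=R046, question=q020) draws from the long row where respondent=R046 and question=q020, which has rating=509.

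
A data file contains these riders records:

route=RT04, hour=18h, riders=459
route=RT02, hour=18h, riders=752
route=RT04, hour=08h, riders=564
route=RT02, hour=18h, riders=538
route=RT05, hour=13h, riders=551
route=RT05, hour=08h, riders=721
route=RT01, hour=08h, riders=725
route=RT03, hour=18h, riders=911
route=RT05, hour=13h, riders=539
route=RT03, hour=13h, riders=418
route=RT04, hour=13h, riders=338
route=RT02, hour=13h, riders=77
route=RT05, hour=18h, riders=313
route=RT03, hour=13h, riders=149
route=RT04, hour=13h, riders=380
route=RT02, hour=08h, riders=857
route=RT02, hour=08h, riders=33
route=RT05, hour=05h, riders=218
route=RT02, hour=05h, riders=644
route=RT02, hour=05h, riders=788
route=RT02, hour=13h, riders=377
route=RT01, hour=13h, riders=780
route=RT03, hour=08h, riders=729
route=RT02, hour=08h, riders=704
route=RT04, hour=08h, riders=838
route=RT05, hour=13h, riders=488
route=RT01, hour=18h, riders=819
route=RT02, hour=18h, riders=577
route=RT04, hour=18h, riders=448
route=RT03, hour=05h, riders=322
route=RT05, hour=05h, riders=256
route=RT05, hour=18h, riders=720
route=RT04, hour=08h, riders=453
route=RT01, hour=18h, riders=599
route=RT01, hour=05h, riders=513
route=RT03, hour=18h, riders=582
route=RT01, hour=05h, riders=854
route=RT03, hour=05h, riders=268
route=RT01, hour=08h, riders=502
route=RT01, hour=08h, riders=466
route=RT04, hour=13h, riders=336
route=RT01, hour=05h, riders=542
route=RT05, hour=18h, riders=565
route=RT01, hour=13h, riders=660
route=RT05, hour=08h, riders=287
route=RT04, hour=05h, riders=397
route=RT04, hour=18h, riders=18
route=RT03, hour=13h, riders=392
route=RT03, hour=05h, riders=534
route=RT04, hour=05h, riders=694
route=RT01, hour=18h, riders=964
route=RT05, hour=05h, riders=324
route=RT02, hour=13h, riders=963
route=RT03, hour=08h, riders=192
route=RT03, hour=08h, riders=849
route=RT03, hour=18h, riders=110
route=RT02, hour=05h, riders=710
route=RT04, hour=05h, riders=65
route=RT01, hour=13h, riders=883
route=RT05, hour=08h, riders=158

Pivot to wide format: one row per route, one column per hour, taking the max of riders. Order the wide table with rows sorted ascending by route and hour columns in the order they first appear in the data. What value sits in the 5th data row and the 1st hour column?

With rows sorted ascending by route, row 5 is route=RT05. hour columns in first-appearance order: 18h, 08h, 13h, 05h; column 1 is 18h.
Long rows with route=RT05, hour=18h: max(313, 720, 565) = 720.

720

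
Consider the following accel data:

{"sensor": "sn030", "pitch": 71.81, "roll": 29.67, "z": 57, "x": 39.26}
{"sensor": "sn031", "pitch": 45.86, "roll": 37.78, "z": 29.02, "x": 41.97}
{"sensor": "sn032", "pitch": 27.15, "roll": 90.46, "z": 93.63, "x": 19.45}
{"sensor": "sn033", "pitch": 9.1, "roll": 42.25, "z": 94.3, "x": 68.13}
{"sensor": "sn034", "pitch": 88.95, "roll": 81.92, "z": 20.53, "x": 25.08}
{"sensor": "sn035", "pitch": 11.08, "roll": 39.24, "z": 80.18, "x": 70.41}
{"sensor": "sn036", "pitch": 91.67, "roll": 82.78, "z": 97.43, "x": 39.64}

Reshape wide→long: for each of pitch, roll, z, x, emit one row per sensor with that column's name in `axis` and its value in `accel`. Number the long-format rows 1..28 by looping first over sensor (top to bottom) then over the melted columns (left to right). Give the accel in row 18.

28 rows total (7 × 4). Row 18: index ⌊(18-1)/4⌋ = 4 into sensor → sn034; (18-1) mod 4 = 1 into the melted columns → roll.
So row 18 is (sn034, roll, 81.92); accel = 81.92.

81.92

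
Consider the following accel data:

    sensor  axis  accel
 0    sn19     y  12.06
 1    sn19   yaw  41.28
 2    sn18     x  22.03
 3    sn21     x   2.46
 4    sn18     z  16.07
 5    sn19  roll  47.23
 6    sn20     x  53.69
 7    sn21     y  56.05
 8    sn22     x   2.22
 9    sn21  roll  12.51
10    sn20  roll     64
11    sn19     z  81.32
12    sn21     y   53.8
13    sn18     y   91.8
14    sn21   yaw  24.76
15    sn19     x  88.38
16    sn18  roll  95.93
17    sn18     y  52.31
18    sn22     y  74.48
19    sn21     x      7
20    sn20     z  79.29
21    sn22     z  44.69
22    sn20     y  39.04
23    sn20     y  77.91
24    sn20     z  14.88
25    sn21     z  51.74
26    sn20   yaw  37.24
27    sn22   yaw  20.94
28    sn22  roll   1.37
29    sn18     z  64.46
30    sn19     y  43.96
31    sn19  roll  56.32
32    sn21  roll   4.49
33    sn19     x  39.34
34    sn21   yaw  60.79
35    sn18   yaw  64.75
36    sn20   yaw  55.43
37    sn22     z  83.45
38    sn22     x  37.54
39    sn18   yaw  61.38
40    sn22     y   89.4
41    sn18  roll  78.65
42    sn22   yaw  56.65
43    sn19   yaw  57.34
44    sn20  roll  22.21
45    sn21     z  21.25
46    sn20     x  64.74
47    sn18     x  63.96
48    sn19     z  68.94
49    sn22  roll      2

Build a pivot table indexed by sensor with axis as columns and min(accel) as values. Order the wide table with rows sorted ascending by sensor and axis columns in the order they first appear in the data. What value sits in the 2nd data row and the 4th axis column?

With rows sorted ascending by sensor, row 2 is sensor=sn19. axis columns in first-appearance order: y, yaw, x, z, roll; column 4 is z.
Long rows with sensor=sn19, axis=z: min(81.32, 68.94) = 68.94.

68.94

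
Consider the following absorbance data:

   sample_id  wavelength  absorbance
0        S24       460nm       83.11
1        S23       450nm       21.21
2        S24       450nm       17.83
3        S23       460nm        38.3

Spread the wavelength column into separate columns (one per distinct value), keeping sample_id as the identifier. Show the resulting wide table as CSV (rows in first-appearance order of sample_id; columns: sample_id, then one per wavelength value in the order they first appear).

sample_id,460nm,450nm
S24,83.11,17.83
S23,38.3,21.21

Columns: sample_id plus the 2 distinct wavelength values (460nm, 450nm).
For example, row S24 column 460nm takes absorbance=83.11 from the long row (S24, 460nm).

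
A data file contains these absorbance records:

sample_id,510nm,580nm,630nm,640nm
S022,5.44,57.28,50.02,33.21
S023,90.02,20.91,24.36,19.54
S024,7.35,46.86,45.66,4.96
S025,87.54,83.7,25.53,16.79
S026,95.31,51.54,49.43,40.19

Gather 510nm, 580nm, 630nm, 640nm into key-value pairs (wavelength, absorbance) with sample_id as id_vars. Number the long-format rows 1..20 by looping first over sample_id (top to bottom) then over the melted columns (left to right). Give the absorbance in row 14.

20 rows total (5 × 4). Row 14: index ⌊(14-1)/4⌋ = 3 into sample_id → S025; (14-1) mod 4 = 1 into the melted columns → 580nm.
So row 14 is (S025, 580nm, 83.7); absorbance = 83.7.

83.7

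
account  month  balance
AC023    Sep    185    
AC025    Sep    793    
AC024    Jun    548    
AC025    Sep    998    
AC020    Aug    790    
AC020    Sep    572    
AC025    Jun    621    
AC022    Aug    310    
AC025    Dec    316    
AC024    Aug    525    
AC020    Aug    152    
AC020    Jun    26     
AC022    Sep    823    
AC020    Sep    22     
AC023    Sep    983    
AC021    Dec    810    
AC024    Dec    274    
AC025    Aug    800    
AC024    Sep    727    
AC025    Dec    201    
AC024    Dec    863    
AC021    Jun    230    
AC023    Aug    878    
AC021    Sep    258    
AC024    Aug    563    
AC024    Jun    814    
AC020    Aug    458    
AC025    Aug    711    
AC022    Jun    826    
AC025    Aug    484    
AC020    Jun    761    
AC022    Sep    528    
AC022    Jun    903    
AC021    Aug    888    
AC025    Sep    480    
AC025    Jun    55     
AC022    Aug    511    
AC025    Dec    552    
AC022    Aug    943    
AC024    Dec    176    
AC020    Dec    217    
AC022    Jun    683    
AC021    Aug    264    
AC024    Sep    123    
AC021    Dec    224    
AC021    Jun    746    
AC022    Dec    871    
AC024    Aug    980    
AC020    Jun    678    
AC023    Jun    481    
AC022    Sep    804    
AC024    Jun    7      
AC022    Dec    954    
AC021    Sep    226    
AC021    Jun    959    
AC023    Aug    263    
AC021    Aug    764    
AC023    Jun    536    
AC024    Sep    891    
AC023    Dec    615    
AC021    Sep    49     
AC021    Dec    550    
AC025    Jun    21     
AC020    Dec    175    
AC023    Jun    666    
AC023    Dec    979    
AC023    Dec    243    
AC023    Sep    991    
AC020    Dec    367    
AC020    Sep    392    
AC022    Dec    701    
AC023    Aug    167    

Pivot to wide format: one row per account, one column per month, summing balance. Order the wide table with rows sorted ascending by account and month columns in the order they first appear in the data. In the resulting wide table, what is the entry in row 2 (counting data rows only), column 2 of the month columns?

1935

With rows sorted ascending by account, row 2 is account=AC021. month columns in first-appearance order: Sep, Jun, Aug, Dec; column 2 is Jun.
Long rows with account=AC021, month=Jun: 230 + 746 + 959 = 1935.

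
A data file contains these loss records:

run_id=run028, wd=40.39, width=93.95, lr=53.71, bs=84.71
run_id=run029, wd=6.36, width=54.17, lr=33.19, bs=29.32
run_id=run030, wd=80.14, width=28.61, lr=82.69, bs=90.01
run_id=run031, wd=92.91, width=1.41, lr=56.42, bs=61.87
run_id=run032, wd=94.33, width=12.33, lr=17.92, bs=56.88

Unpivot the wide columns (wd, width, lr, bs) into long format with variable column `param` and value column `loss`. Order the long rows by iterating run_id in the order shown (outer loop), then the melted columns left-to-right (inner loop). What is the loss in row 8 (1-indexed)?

20 rows total (5 × 4). Row 8: index ⌊(8-1)/4⌋ = 1 into run_id → run029; (8-1) mod 4 = 3 into the melted columns → bs.
So row 8 is (run029, bs, 29.32); loss = 29.32.

29.32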